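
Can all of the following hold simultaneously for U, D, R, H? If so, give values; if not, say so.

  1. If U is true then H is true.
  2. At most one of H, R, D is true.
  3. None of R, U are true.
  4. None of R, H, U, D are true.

U=F, D=F, R=F, H=F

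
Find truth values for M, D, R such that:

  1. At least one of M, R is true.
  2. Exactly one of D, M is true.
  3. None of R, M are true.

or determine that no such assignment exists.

Case M = True:
  Constraint (3) is violated (M=T) — contradiction.
Case M = False:
  (1) with M=F forces R = True.
  Constraint (3) is violated (R=T) — contradiction.
Both cases fail — unsatisfiable.

Unsatisfiable — no assignment works.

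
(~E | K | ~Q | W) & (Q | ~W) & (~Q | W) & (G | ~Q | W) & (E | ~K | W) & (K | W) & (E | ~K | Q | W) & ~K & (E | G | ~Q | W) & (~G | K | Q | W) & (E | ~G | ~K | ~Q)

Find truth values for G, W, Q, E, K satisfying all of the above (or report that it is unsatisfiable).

Unit clause (~K) forces K = False.
In (K | W) only W is left, so W = True.
In (Q | ~W) only Q is left, so Q = True.
Set G = False.
Set E = True.
All clauses satisfied.

G = False, W = True, Q = True, E = True, K = False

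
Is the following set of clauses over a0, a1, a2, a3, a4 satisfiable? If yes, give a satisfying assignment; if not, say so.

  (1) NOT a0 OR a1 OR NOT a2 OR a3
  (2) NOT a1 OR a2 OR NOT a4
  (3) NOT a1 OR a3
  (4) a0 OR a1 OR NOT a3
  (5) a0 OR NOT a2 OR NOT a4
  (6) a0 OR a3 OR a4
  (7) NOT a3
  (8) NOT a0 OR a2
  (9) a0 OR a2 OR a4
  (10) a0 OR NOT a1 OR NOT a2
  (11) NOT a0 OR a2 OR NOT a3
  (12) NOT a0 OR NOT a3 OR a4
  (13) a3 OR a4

a0: False; a1: False; a2: False; a3: False; a4: True

Unit clause (NOT a3) forces a3 = False.
In (a3 OR a4) only a4 is left, so a4 = True.
In (NOT a1 OR a3) only NOT a1 is left, so a1 = False.
Try a0 = True:
  (NOT a0 OR a1 OR NOT a2 OR a3) forces a2 = False.
  clause (NOT a0 OR a2) is falsified — backtrack.
So a0 = False.
  then (a0 OR NOT a2 OR NOT a4) forces a2 = False.
All clauses satisfied.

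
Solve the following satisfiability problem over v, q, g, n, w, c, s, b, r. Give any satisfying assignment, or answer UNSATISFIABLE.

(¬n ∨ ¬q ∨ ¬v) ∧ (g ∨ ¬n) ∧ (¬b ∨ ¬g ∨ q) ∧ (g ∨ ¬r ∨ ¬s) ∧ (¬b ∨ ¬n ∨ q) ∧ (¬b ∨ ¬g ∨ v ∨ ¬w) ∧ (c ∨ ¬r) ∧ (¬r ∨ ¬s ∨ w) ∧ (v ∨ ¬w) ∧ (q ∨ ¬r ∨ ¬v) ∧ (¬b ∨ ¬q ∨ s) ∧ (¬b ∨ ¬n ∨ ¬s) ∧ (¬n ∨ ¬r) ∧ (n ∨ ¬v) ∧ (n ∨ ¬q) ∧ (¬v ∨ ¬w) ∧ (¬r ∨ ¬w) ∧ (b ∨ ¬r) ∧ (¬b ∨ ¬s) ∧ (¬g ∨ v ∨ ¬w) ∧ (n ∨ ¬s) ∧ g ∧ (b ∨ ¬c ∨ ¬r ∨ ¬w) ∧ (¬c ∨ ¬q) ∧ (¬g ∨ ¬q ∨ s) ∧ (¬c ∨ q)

v=F, q=F, g=T, n=F, w=F, c=F, s=F, b=F, r=F

Unit clause (g) forces g = True.
Set v = False.
  then (v ∨ ¬w) forces w = False.
Set q = False.
  then (¬b ∨ ¬g ∨ q) forces b = False.
  then (b ∨ ¬r) forces r = False.
  then (¬c ∨ q) forces c = False.
Set n = False.
  then (n ∨ ¬s) forces s = False.
All clauses satisfied.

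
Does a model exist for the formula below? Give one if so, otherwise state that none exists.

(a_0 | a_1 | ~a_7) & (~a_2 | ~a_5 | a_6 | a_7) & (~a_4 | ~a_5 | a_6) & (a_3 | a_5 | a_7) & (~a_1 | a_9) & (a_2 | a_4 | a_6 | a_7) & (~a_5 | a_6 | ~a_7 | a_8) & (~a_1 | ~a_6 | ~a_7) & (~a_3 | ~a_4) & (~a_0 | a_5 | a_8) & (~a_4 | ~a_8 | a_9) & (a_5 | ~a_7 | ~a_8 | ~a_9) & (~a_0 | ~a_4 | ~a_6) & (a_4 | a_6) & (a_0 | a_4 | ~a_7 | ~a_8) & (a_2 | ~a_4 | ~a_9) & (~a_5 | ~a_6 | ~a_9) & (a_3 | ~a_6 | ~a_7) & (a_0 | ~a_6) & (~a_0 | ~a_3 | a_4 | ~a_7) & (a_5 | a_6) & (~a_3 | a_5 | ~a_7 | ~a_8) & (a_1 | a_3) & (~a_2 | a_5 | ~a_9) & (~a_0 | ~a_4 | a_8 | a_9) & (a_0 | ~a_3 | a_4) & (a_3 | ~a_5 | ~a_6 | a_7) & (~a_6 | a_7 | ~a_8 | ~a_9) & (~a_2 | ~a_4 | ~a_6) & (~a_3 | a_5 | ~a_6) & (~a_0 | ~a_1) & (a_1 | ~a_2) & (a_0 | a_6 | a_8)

Try a_0 = False:
  (a_0 | ~a_6) forces a_6 = False.
  (a_4 | a_6) forces a_4 = True.
  (~a_4 | ~a_5 | a_6) forces a_5 = False.
  clause (a_5 | a_6) is falsified — backtrack.
So a_0 = True.
  then (~a_0 | ~a_1) forces a_1 = False.
  then (a_1 | ~a_2) forces a_2 = False.
  then (a_1 | a_3) forces a_3 = True.
  then (~a_3 | ~a_4) forces a_4 = False.
  then (a_4 | a_6) forces a_6 = True.
  then (~a_0 | ~a_3 | a_4 | ~a_7) forces a_7 = False.
  then (~a_3 | a_5 | ~a_6) forces a_5 = True.
  then (~a_5 | ~a_6 | ~a_9) forces a_9 = False.
Set a_8 = False.
All clauses satisfied.

a_0 = True; a_1 = False; a_2 = False; a_3 = True; a_4 = False; a_5 = True; a_6 = True; a_7 = False; a_8 = False; a_9 = False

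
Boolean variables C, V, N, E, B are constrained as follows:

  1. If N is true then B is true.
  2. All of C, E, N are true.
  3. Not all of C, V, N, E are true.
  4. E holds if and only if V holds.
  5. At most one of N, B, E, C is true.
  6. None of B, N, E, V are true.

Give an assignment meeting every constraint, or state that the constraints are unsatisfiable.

Case N = True:
  Constraint (6) is violated (N=T) — contradiction.
Case N = False:
  Constraint (2) is violated (N=F) — contradiction.
Both cases fail — unsatisfiable.

No satisfying assignment exists.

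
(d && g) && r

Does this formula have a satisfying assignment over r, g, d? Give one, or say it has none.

r=T, g=T, d=T

  d && g = True
Both conjuncts True, so the formula holds.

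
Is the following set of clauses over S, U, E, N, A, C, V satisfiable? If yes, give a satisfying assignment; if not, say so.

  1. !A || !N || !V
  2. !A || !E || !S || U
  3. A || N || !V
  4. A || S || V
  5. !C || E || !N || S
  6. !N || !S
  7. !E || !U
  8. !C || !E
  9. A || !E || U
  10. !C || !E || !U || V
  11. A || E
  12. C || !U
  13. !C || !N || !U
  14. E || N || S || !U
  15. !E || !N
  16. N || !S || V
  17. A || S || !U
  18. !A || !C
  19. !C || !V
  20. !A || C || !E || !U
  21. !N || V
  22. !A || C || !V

Try S = True:
  (!N || !S) forces N = False.
  (N || !S || V) forces V = True.
  (A || N || !V) forces A = True.
  (!A || !C) forces C = False.
  clause (!A || C || !V) is falsified — backtrack.
So S = False.
Set U = False.
Set E = False.
  then (A || E) forces A = True.
  then (!A || !C) forces C = False.
  then (!A || C || !V) forces V = False.
  then (!N || V) forces N = False.
All clauses satisfied.

S=F; U=F; E=F; N=F; A=T; C=F; V=F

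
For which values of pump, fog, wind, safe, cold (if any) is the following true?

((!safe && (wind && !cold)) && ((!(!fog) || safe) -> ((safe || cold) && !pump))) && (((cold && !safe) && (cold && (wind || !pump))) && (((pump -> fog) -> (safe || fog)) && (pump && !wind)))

Unsatisfiable — no assignment works.

Case wind = True: the conjunct !wind is False.
Case wind = False: the conjunct wind is False.
Both cases fail — unsatisfiable.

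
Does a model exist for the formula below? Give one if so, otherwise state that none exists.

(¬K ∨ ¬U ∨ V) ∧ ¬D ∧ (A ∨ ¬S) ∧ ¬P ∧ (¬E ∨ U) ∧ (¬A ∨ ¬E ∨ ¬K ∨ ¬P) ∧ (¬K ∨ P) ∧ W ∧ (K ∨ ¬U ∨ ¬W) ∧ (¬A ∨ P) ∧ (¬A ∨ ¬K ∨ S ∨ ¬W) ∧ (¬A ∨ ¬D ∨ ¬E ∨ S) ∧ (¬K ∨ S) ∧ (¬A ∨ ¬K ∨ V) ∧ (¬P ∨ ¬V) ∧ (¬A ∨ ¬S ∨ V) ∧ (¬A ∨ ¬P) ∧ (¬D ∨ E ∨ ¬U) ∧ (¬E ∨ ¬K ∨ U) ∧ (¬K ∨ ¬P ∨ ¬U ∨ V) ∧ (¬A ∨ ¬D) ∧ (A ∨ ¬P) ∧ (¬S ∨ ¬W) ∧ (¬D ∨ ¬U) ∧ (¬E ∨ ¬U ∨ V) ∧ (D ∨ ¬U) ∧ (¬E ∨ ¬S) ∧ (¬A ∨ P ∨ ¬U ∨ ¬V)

K: False, D: False, V: True, A: False, P: False, S: False, E: False, U: False, W: True

Unit clause (¬D) forces D = False.
Unit clause (¬P) forces P = False.
In (¬K ∨ P) only ¬K is left, so K = False.
Unit clause (W) forces W = True.
In (K ∨ ¬U ∨ ¬W) only ¬U is left, so U = False.
In (¬A ∨ P) only ¬A is left, so A = False.
In (¬S ∨ ¬W) only ¬S is left, so S = False.
In (¬E ∨ U) only ¬E is left, so E = False.
Set V = True.
All clauses satisfied.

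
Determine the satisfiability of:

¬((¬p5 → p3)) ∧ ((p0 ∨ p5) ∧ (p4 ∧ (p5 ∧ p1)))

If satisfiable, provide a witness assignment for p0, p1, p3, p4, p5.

Unsatisfiable — no assignment works.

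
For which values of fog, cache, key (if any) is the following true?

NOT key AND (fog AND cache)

fog = True; cache = True; key = False

  NOT key = True
  fog AND cache = True
Both conjuncts True, so the formula holds.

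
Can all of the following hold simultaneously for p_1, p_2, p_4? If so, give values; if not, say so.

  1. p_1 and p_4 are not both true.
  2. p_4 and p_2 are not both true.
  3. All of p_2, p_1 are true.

p_1: True, p_2: True, p_4: False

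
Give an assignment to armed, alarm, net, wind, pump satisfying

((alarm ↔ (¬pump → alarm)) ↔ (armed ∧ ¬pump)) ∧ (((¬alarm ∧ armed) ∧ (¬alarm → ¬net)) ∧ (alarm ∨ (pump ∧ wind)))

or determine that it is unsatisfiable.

armed = True, alarm = False, net = False, wind = True, pump = True

  (alarm ↔ (¬pump → alarm)) ↔ (armed ∧ ¬pump) = True
    alarm ↔ (¬pump → alarm) = False
      ¬pump → alarm = True
        ¬pump = False
    armed ∧ ¬pump = False
      ¬pump = False
  ((¬alarm ∧ armed) ∧ (¬alarm → ¬net)) ∧ (alarm ∨ (pump ∧ wind)) = True
    (¬alarm ∧ armed) ∧ (¬alarm → ¬net) = True
      ¬alarm ∧ armed = True
        ¬alarm = True
      ¬alarm → ¬net = True
        ¬alarm = True
        ¬net = True
    alarm ∨ (pump ∧ wind) = True
      pump ∧ wind = True
Both conjuncts True, so the formula holds.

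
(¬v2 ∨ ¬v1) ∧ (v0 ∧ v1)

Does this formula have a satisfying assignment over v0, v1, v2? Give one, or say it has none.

v0: True, v1: True, v2: False

  ¬v2 ∨ ¬v1 = True
    ¬v2 = True
    ¬v1 = False
  v0 ∧ v1 = True
Both conjuncts True, so the formula holds.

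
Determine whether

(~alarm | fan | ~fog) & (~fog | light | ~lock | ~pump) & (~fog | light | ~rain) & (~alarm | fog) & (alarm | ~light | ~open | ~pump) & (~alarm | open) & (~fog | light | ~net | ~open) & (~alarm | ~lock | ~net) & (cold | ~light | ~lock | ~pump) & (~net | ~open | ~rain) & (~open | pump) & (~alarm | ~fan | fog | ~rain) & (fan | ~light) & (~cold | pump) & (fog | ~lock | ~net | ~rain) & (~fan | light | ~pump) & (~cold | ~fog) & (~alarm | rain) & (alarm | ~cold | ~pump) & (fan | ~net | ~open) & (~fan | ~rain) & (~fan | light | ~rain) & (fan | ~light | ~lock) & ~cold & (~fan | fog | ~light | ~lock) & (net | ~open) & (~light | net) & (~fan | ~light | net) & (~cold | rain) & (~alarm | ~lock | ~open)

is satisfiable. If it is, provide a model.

Unit clause (~cold) forces cold = False.
Set pump = False.
  then (~open | pump) forces open = False.
  then (~alarm | open) forces alarm = False.
Set net = False.
  then (~light | net) forces light = False.
Set rain = False.
Set lock = False.
Set fog = True.
Set fan = False.
All clauses satisfied.

pump = False, net = False, alarm = False, rain = False, lock = False, fog = True, fan = False, cold = False, light = False, open = False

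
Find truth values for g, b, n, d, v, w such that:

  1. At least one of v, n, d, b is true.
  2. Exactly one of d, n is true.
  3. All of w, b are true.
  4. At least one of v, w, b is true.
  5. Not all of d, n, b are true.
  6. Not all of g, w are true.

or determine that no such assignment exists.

g: False, b: True, n: True, d: False, v: False, w: True

  (1) {v, n, d, b}: 2 true — at least one ✓
  (2) {d, n}: 1 true — exactly one ✓
  (3) {w, b}: all 2 true ✓
  (4) {v, w, b}: 2 true — at least one ✓
  (5) {d, n, b}: 2/3 true — not all ✓
  (6) {g, w}: 1/2 true — not all ✓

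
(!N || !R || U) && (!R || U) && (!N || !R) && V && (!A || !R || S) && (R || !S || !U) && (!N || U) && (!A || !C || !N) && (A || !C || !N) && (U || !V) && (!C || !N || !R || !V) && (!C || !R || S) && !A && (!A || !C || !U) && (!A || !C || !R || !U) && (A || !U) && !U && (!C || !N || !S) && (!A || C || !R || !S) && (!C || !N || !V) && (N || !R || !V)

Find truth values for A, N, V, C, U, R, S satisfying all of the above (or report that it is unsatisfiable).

Case V = True:
  (U || !V) forces U = True.
  Clause (!U) is falsified — contradiction.
Case V = False:
  Clause (V) is falsified — contradiction.
Both cases fail, so the formula is unsatisfiable.

No satisfying assignment exists.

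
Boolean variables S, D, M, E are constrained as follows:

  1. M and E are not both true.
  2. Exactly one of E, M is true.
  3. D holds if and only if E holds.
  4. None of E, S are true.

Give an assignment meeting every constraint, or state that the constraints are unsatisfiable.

S = False, D = False, M = True, E = False

  (1) M=T, E=F — not both ✓
  (2) {E, M}: 1 true — exactly one ✓
  (3) D=F, E=F — same ✓
  (4) {E, S}: 0 true — none ✓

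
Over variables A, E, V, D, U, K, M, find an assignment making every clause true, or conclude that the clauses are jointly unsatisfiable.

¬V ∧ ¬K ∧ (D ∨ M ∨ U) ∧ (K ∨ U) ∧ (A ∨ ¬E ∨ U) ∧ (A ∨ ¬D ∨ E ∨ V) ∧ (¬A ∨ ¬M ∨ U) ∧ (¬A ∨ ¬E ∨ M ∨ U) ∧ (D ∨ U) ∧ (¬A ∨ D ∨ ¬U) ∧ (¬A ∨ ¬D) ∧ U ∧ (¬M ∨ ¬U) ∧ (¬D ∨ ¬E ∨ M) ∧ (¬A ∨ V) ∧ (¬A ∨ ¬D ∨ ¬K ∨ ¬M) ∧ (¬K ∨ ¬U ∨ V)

A = False, E = False, V = False, D = False, U = True, K = False, M = False

Unit clause (¬V) forces V = False.
Unit clause (¬K) forces K = False.
In (K ∨ U) only U is left, so U = True.
In (¬M ∨ ¬U) only ¬M is left, so M = False.
In (¬A ∨ V) only ¬A is left, so A = False.
Set E = False.
  then (A ∨ ¬D ∨ E ∨ V) forces D = False.
All clauses satisfied.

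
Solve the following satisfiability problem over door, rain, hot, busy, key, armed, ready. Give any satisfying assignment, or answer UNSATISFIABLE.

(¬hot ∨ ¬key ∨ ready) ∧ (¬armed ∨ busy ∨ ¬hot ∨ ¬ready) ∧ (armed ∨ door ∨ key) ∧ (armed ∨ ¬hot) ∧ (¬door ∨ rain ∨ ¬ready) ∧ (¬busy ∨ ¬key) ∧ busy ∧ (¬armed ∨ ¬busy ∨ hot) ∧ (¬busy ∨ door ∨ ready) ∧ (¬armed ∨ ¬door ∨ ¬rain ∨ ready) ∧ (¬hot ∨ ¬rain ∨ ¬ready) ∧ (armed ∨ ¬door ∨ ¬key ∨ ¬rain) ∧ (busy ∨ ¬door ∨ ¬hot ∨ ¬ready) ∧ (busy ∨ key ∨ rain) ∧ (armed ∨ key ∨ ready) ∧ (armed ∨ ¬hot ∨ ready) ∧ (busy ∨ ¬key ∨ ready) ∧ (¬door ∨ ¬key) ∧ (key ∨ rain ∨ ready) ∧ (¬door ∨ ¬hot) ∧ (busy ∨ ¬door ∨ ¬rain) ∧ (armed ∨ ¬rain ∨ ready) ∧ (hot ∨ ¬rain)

Unit clause (busy) forces busy = True.
In (¬busy ∨ ¬key) only ¬key is left, so key = False.
Try door = True:
  (¬door ∨ ¬hot) forces hot = False.
  (¬armed ∨ ¬busy ∨ hot) forces armed = False.
  (armed ∨ key ∨ ready) forces ready = True.
  (¬door ∨ rain ∨ ¬ready) forces rain = True.
  clause (hot ∨ ¬rain) is falsified — backtrack.
So door = False.
  then (armed ∨ door ∨ key) forces armed = True.
  then (¬armed ∨ ¬busy ∨ hot) forces hot = True.
  then (¬busy ∨ door ∨ ready) forces ready = True.
  then (¬hot ∨ ¬rain ∨ ¬ready) forces rain = False.
All clauses satisfied.

door = False, rain = False, hot = True, busy = True, key = False, armed = True, ready = True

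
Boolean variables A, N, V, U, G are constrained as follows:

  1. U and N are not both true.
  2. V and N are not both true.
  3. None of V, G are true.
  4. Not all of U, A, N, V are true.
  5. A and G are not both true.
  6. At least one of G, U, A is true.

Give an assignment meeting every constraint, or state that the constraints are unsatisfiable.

A = True; N = True; V = False; U = False; G = False

  (1) U=F, N=T — not both ✓
  (2) V=F, N=T — not both ✓
  (3) {V, G}: 0 true — none ✓
  (4) {U, A, N, V}: 2/4 true — not all ✓
  (5) A=T, G=F — not both ✓
  (6) {G, U, A}: 1 true — at least one ✓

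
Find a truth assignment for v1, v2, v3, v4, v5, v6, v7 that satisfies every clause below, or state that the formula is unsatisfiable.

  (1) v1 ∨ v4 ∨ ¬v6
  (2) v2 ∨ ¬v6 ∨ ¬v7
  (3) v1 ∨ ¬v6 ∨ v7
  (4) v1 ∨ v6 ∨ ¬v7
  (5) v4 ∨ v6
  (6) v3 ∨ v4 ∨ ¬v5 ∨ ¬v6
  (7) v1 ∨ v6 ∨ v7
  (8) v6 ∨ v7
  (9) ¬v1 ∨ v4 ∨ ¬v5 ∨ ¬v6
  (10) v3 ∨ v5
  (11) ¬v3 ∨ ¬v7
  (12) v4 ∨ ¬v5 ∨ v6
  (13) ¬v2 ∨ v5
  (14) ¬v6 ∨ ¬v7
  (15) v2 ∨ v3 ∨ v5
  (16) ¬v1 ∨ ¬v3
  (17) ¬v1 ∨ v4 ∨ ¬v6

v1 = True, v2 = False, v3 = False, v4 = True, v5 = True, v6 = True, v7 = False

Set v1 = True.
  then (¬v1 ∨ ¬v3) forces v3 = False.
  then (v3 ∨ v5) forces v5 = True.
Set v2 = False.
Try v4 = False:
  (v4 ∨ v6) forces v6 = True.
  clause (v3 ∨ v4 ∨ ¬v5 ∨ ¬v6) is falsified — backtrack.
So v4 = True.
Set v6 = True.
  then (v2 ∨ ¬v6 ∨ ¬v7) forces v7 = False.
All clauses satisfied.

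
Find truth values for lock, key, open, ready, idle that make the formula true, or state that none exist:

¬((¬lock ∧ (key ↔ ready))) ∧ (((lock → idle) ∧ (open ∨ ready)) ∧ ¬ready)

lock=F, key=T, open=T, ready=F, idle=T

  ¬((¬lock ∧ (key ↔ ready))) = True
    ¬lock ∧ (key ↔ ready) = False
      ¬lock = True
      key ↔ ready = False
  ((lock → idle) ∧ (open ∨ ready)) ∧ ¬ready = True
    (lock → idle) ∧ (open ∨ ready) = True
      lock → idle = True
      open ∨ ready = True
    ¬ready = True
Both conjuncts True, so the formula holds.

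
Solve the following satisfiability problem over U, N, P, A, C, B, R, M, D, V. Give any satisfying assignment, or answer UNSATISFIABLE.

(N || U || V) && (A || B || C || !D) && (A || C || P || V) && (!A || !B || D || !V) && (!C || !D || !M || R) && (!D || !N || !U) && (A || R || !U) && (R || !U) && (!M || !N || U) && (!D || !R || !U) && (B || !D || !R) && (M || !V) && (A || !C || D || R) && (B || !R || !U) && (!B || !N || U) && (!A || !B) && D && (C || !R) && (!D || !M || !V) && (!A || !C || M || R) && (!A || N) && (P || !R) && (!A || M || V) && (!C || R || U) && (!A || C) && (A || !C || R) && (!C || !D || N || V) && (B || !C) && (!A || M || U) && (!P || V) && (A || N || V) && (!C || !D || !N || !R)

The formula is unsatisfiable.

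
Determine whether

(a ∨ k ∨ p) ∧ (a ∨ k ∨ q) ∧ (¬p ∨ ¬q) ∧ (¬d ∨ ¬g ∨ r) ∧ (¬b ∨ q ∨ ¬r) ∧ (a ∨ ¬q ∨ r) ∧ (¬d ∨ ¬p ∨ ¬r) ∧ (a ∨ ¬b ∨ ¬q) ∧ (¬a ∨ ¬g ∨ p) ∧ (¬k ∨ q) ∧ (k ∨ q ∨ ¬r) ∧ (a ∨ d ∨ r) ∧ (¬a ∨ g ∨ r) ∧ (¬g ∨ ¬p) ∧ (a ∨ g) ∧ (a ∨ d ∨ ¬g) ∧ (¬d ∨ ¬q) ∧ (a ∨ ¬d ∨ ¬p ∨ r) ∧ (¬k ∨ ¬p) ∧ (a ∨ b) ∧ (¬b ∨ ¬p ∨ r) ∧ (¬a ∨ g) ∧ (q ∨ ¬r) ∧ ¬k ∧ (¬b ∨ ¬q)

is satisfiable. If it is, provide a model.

Case g = True:
  (¬g ∨ ¬p) forces p = False.
  (¬a ∨ ¬g ∨ p) forces a = False.
  (a ∨ k ∨ p) forces k = True.
  Clause (¬k) is falsified — contradiction.
Case g = False:
  (a ∨ g) forces a = True.
  Clause (¬a ∨ g) is falsified — contradiction.
Both cases fail, so the formula is unsatisfiable.

Unsatisfiable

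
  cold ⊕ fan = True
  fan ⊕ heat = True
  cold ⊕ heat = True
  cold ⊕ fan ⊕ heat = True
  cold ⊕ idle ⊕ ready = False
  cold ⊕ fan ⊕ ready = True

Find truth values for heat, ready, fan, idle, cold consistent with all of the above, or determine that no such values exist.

No satisfying assignment exists.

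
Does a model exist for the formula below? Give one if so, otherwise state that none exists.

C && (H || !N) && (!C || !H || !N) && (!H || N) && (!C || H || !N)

H = False; C = True; N = False

Unit clause (C) forces C = True.
Try H = True:
  (!C || !H || !N) forces N = False.
  clause (!H || N) is falsified — backtrack.
So H = False.
  then (H || !N) forces N = False.
All clauses satisfied.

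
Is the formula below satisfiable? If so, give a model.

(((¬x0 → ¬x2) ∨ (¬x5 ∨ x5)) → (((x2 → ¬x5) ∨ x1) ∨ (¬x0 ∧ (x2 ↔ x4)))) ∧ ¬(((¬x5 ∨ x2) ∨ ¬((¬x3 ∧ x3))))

Unsatisfiable

The conjunct ¬(((¬x5 ∨ x2) ∨ ¬((¬x3 ∧ x3)))) is unsatisfiable on its own:
  x2=F, x3=F, x5=F: evaluates to False.
  x2=F, x3=F, x5=T: evaluates to False.
  x2=F, x3=T, x5=F: evaluates to False.
  x2=F, x3=T, x5=T: evaluates to False.
  x2=T, x3=F, x5=F: evaluates to False.
  x2=T, x3=F, x5=T: evaluates to False.
  x2=T, x3=T, x5=F: evaluates to False.
  x2=T, x3=T, x5=T: evaluates to False.
So the whole conjunction is unsatisfiable.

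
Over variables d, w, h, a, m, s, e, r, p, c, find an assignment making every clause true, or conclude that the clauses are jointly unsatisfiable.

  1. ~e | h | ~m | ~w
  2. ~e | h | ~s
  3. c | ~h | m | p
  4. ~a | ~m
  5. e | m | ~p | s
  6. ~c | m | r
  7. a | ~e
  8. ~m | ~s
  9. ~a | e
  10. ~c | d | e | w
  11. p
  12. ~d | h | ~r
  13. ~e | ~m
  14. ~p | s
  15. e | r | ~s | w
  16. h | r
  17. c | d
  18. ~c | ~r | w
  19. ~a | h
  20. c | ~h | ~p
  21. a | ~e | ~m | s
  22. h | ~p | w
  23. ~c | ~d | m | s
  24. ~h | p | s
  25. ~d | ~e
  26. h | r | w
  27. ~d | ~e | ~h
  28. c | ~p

d=F, w=T, h=F, a=F, m=F, s=T, e=F, r=T, p=T, c=T

Unit clause (p) forces p = True.
In (~p | s) only s is left, so s = True.
In (c | ~p) only c is left, so c = True.
In (~m | ~s) only ~m is left, so m = False.
In (~c | m | r) only r is left, so r = True.
In (~c | ~r | w) only w is left, so w = True.
Set d = False.
Set h = False.
  then (~e | h | ~s) forces e = False.
  then (~a | e) forces a = False.
All clauses satisfied.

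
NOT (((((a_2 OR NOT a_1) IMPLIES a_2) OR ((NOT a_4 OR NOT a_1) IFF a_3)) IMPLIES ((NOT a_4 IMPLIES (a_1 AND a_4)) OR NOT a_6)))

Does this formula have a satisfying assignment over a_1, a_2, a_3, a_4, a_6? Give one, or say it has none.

a_1: False, a_2: True, a_3: True, a_4: False, a_6: True

  NOT (((((a_2 OR NOT a_1) IMPLIES a_2) OR ((NOT a_4 OR NOT a_1) IFF a_3)) IMPLIES ((NOT a_4 IMPLIES (a_1 AND a_4)) OR NOT a_6))) = True
    (((a_2 OR NOT a_1) IMPLIES a_2) OR ((NOT a_4 OR NOT a_1) IFF a_3)) IMPLIES ((NOT a_4 IMPLIES (a_1 AND a_4)) OR NOT a_6) = False
      ((a_2 OR NOT a_1) IMPLIES a_2) OR ((NOT a_4 OR NOT a_1) IFF a_3) = True
        (a_2 OR NOT a_1) IMPLIES a_2 = True
          a_2 OR NOT a_1 = True
            NOT a_1 = True
        (NOT a_4 OR NOT a_1) IFF a_3 = True
          NOT a_4 OR NOT a_1 = True
            NOT a_4 = True
            NOT a_1 = True
      (NOT a_4 IMPLIES (a_1 AND a_4)) OR NOT a_6 = False
        NOT a_4 IMPLIES (a_1 AND a_4) = False
          NOT a_4 = True
          a_1 AND a_4 = False
        NOT a_6 = False
The formula evaluates to True.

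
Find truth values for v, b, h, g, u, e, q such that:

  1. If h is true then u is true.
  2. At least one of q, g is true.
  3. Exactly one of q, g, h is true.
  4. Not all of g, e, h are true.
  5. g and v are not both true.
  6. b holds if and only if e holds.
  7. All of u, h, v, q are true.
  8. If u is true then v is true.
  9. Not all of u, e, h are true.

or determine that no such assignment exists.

Case u = True:
  (7) forces h = True.
  (3) with h=T forces q = False.
  Constraint (7) is violated (q=F) — contradiction.
Case u = False:
  Constraint (7) is violated (u=F) — contradiction.
Both cases fail — unsatisfiable.

Unsatisfiable — no assignment works.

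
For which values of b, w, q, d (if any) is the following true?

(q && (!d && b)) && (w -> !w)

b=T, w=F, q=T, d=F

  q && (!d && b) = True
    !d && b = True
      !d = True
  w -> !w = True
    !w = True
Both conjuncts True, so the formula holds.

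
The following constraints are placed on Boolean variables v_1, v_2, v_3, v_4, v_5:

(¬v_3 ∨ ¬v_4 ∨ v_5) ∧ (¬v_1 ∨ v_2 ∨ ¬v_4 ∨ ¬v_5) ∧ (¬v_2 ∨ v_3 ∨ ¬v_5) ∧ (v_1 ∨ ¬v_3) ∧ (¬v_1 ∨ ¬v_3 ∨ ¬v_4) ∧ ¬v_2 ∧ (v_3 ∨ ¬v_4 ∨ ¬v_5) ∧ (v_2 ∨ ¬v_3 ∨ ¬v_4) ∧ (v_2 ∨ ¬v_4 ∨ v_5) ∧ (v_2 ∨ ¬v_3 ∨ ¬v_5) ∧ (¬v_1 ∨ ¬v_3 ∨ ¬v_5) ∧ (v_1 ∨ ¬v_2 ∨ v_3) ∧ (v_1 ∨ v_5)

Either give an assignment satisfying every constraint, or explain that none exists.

v_1=T, v_2=F, v_3=F, v_4=F, v_5=F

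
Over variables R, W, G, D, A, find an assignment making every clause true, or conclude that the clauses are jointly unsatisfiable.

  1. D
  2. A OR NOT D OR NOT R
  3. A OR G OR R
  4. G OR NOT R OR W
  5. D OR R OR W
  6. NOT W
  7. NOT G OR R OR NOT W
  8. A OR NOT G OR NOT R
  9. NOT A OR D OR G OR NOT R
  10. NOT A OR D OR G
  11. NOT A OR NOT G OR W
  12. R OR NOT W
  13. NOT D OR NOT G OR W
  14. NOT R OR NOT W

R=F, W=F, G=F, D=T, A=T

Unit clause (D) forces D = True.
Unit clause (NOT W) forces W = False.
In (NOT D OR NOT G OR W) only NOT G is left, so G = False.
In (G OR NOT R OR W) only NOT R is left, so R = False.
In (A OR G OR R) only A is left, so A = True.
All clauses satisfied.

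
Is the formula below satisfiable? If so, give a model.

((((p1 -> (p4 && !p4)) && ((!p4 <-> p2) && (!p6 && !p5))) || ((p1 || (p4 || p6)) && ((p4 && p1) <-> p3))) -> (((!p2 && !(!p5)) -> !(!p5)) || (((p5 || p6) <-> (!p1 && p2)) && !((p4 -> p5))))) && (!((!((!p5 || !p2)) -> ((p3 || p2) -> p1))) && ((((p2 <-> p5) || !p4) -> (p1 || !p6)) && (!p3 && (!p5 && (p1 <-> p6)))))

Unsatisfiable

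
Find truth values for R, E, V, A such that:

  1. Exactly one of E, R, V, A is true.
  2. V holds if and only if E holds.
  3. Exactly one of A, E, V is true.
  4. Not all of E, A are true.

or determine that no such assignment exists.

R: False, E: False, V: False, A: True

  (1) {E, R, V, A}: 1 true — exactly one ✓
  (2) V=F, E=F — same ✓
  (3) {A, E, V}: 1 true — exactly one ✓
  (4) {E, A}: 1/2 true — not all ✓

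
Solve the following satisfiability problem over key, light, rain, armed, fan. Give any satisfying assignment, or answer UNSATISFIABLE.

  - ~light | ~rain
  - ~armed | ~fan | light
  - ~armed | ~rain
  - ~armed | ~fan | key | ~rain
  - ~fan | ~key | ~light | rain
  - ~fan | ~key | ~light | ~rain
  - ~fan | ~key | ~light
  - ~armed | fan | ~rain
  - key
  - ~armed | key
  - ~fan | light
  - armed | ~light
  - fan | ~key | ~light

key = True, light = False, rain = True, armed = False, fan = False

Unit clause (key) forces key = True.
Try light = True:
  (~light | ~rain) forces rain = False.
  (~fan | ~key | ~light | rain) forces fan = False.
  clause (fan | ~key | ~light) is falsified — backtrack.
So light = False.
  then (~fan | light) forces fan = False.
Set rain = True.
  then (~armed | ~rain) forces armed = False.
All clauses satisfied.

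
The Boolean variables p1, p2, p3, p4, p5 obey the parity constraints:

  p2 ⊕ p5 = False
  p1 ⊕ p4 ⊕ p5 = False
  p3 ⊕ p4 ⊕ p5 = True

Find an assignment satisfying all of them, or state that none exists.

p1 = True; p2 = True; p3 = False; p4 = False; p5 = True

p2 ⊕ p5 = T ⊕ T = False ✓
p1 ⊕ p4 ⊕ p5 = T ⊕ F ⊕ T = False ✓
p3 ⊕ p4 ⊕ p5 = F ⊕ F ⊕ T = True ✓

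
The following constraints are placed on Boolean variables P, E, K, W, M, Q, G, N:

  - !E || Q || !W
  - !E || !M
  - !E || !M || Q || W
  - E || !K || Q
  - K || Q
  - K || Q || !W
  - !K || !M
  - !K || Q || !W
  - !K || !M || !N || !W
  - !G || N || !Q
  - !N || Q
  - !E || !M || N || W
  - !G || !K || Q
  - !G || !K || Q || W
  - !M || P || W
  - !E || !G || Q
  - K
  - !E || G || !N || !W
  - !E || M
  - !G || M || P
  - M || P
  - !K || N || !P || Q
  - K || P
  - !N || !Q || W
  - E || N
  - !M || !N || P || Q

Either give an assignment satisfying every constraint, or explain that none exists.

Unit clause (K) forces K = True.
In (!K || !M) only !M is left, so M = False.
In (!E || M) only !E is left, so E = False.
In (M || P) only P is left, so P = True.
In (E || N) only N is left, so N = True.
In (E || !K || Q) only Q is left, so Q = True.
In (!N || !Q || W) only W is left, so W = True.
Set G = False.
All clauses satisfied.

P = True, E = False, K = True, W = True, M = False, Q = True, G = False, N = True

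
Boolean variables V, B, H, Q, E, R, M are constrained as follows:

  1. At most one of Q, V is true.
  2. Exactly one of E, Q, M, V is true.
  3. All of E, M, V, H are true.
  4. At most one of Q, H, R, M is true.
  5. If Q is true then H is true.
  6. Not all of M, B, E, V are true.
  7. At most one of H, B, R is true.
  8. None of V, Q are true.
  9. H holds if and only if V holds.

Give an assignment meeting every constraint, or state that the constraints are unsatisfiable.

Case V = True:
  Constraint (8) is violated (V=T) — contradiction.
Case V = False:
  Constraint (3) is violated (V=F) — contradiction.
Both cases fail — unsatisfiable.

The formula is unsatisfiable.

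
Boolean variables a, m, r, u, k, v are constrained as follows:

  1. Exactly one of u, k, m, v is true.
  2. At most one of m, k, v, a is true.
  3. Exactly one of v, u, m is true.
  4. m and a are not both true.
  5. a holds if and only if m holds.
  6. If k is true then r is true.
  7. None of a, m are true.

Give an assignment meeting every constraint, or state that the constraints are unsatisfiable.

a = False, m = False, r = True, u = False, k = False, v = True

  (1) {u, k, m, v}: 1 true — exactly one ✓
  (2) {m, k, v, a}: 1 true — at most one ✓
  (3) {v, u, m}: 1 true — exactly one ✓
  (4) m=F, a=F — not both ✓
  (5) a=F, m=F — same ✓
  (6) k=F ⇒ r: vacuous ✓
  (7) {a, m}: 0 true — none ✓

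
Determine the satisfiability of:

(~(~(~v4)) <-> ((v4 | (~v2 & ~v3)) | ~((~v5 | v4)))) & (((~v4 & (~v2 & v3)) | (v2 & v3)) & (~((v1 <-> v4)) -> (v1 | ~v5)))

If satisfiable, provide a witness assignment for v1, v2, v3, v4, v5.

v1=F; v2=T; v3=T; v4=F; v5=T

  ~(~(~v4)) <-> ((v4 | (~v2 & ~v3)) | ~((~v5 | v4))) = True
    ~(~(~v4)) = True
      ~(~v4) = False
        ~v4 = True
    (v4 | (~v2 & ~v3)) | ~((~v5 | v4)) = True
      v4 | (~v2 & ~v3) = False
        ~v2 & ~v3 = False
          ~v2 = False
          ~v3 = False
      ~((~v5 | v4)) = True
        ~v5 | v4 = False
          ~v5 = False
  ((~v4 & (~v2 & v3)) | (v2 & v3)) & (~((v1 <-> v4)) -> (v1 | ~v5)) = True
    (~v4 & (~v2 & v3)) | (v2 & v3) = True
      ~v4 & (~v2 & v3) = False
        ~v4 = True
        ~v2 & v3 = False
          ~v2 = False
      v2 & v3 = True
    ~((v1 <-> v4)) -> (v1 | ~v5) = True
      ~((v1 <-> v4)) = False
        v1 <-> v4 = True
      v1 | ~v5 = False
        ~v5 = False
Both conjuncts True, so the formula holds.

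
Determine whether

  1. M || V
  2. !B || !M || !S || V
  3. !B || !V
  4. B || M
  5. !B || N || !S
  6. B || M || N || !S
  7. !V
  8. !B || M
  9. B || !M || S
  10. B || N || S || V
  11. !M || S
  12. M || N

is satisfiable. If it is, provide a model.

Unit clause (!V) forces V = False.
In (M || V) only M is left, so M = True.
In (!M || S) only S is left, so S = True.
In (!B || !M || !S || V) only !B is left, so B = False.
Set N = True.
All clauses satisfied.

N: True, M: True, V: False, S: True, B: False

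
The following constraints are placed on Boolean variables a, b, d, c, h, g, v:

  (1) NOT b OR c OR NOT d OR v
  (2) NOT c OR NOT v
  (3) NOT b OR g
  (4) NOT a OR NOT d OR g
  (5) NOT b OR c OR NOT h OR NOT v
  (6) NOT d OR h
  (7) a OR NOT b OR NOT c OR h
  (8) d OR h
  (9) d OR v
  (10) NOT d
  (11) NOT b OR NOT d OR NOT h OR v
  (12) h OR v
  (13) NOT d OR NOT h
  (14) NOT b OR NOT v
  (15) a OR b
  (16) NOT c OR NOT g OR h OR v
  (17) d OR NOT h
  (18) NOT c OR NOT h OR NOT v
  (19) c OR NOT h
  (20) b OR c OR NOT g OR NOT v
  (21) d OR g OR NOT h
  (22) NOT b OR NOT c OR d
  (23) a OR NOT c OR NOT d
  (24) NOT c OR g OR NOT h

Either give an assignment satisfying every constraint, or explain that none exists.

UNSATISFIABLE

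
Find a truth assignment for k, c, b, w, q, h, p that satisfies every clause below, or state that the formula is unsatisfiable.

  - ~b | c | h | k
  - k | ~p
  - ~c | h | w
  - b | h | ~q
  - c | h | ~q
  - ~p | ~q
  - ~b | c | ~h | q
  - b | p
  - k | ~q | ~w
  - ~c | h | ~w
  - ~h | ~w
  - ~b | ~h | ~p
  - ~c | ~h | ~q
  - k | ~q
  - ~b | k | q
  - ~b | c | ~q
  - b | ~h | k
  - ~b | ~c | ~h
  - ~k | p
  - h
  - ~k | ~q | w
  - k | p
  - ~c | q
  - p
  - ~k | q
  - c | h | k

Unsatisfiable — no assignment works.

Case p = True:
  (k | ~p) forces k = True.
  (~p | ~q) forces q = False.
  Clause (~k | q) is falsified — contradiction.
Case p = False:
  Clause (p) is falsified — contradiction.
Both cases fail, so the formula is unsatisfiable.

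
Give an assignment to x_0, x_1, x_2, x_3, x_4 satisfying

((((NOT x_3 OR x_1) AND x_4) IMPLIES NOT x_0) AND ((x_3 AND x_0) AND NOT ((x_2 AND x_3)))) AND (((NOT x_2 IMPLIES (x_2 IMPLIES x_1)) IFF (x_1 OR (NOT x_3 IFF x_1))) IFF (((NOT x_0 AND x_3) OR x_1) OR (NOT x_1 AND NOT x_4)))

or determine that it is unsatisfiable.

x_0: True, x_1: True, x_2: False, x_3: True, x_4: False

  (((NOT x_3 OR x_1) AND x_4) IMPLIES NOT x_0) AND ((x_3 AND x_0) AND NOT ((x_2 AND x_3))) = True
    ((NOT x_3 OR x_1) AND x_4) IMPLIES NOT x_0 = True
      (NOT x_3 OR x_1) AND x_4 = False
        NOT x_3 OR x_1 = True
          NOT x_3 = False
      NOT x_0 = False
    (x_3 AND x_0) AND NOT ((x_2 AND x_3)) = True
      x_3 AND x_0 = True
      NOT ((x_2 AND x_3)) = True
        x_2 AND x_3 = False
  ((NOT x_2 IMPLIES (x_2 IMPLIES x_1)) IFF (x_1 OR (NOT x_3 IFF x_1))) IFF (((NOT x_0 AND x_3) OR x_1) OR (NOT x_1 AND NOT x_4)) = True
    (NOT x_2 IMPLIES (x_2 IMPLIES x_1)) IFF (x_1 OR (NOT x_3 IFF x_1)) = True
      NOT x_2 IMPLIES (x_2 IMPLIES x_1) = True
        NOT x_2 = True
        x_2 IMPLIES x_1 = True
      x_1 OR (NOT x_3 IFF x_1) = True
        NOT x_3 IFF x_1 = False
          NOT x_3 = False
    ((NOT x_0 AND x_3) OR x_1) OR (NOT x_1 AND NOT x_4) = True
      (NOT x_0 AND x_3) OR x_1 = True
        NOT x_0 AND x_3 = False
          NOT x_0 = False
      NOT x_1 AND NOT x_4 = False
        NOT x_1 = False
        NOT x_4 = True
Both conjuncts True, so the formula holds.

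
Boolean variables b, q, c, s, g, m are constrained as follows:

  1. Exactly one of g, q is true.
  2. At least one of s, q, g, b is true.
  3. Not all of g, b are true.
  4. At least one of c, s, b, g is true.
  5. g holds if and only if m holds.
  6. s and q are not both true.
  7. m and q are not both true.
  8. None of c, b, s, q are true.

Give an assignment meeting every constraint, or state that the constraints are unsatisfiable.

b = False, q = False, c = False, s = False, g = True, m = True

  (1) {g, q}: 1 true — exactly one ✓
  (2) {s, q, g, b}: 1 true — at least one ✓
  (3) {g, b}: 1/2 true — not all ✓
  (4) {c, s, b, g}: 1 true — at least one ✓
  (5) g=T, m=T — same ✓
  (6) s=F, q=F — not both ✓
  (7) m=T, q=F — not both ✓
  (8) {c, b, s, q}: 0 true — none ✓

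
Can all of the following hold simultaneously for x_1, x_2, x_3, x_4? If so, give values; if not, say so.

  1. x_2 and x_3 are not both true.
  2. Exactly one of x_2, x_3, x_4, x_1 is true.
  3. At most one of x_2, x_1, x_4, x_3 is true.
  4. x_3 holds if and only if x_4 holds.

x_1=T, x_2=F, x_3=F, x_4=F

  (1) x_2=F, x_3=F — not both ✓
  (2) {x_2, x_3, x_4, x_1}: 1 true — exactly one ✓
  (3) {x_2, x_1, x_4, x_3}: 1 true — at most one ✓
  (4) x_3=F, x_4=F — same ✓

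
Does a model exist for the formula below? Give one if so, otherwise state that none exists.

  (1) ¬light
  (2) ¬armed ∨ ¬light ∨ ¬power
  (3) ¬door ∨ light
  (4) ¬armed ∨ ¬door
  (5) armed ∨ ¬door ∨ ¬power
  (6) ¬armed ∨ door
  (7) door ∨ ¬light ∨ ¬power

Unit clause (¬light) forces light = False.
In (¬door ∨ light) only ¬door is left, so door = False.
In (¬armed ∨ door) only ¬armed is left, so armed = False.
Set power = False.
All clauses satisfied.

armed = False, power = False, door = False, light = False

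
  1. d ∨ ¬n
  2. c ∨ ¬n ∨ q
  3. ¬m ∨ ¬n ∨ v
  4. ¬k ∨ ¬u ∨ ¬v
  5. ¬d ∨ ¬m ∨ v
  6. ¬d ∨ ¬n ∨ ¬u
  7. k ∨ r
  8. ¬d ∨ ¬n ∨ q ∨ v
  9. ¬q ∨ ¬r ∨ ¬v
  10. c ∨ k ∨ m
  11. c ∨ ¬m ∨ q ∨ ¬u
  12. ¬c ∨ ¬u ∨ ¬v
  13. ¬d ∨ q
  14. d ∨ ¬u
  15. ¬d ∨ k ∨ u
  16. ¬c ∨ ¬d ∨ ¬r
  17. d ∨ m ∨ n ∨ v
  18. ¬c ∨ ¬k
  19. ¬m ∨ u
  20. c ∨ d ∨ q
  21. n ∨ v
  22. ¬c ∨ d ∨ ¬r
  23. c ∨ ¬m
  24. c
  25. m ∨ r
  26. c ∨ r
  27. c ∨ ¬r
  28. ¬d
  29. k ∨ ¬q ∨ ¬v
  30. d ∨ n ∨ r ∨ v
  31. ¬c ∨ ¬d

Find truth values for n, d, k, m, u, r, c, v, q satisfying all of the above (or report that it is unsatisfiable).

Case c = True:
  (¬c ∨ ¬k) forces k = False.
  (k ∨ r) forces r = True.
  (¬c ∨ ¬d ∨ ¬r) forces d = False.
  Clause (¬c ∨ d ∨ ¬r) is falsified — contradiction.
Case c = False:
  Clause (c) is falsified — contradiction.
Both cases fail, so the formula is unsatisfiable.

Unsatisfiable — no assignment works.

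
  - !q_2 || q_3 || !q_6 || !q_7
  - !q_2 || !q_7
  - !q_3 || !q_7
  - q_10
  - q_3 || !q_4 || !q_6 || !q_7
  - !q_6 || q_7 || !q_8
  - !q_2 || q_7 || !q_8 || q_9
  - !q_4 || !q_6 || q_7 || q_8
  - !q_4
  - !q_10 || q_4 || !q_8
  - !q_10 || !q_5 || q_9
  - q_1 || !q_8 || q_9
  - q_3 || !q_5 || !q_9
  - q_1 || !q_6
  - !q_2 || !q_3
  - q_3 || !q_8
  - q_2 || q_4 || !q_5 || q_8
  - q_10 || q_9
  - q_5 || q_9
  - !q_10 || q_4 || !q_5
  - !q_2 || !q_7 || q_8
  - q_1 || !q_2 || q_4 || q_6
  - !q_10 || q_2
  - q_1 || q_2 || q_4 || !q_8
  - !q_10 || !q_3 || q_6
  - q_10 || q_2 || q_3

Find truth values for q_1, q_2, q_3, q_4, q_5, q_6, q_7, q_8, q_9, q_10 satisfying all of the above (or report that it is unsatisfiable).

q_1 = True, q_2 = True, q_3 = False, q_4 = False, q_5 = False, q_6 = True, q_7 = False, q_8 = False, q_9 = True, q_10 = True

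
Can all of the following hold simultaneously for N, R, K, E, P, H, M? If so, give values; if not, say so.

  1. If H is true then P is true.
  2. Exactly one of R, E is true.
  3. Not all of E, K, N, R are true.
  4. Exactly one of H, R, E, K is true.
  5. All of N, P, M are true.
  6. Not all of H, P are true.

N = True, R = True, K = False, E = False, P = True, H = False, M = True

  (1) H=F ⇒ P: vacuous ✓
  (2) {R, E}: 1 true — exactly one ✓
  (3) {E, K, N, R}: 2/4 true — not all ✓
  (4) {H, R, E, K}: 1 true — exactly one ✓
  (5) {N, P, M}: all 3 true ✓
  (6) {H, P}: 1/2 true — not all ✓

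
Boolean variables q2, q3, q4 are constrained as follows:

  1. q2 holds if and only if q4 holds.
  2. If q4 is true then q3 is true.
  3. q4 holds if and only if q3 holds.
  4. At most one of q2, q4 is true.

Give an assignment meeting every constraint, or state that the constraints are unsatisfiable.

q2 = False, q3 = False, q4 = False

  (1) q2=F, q4=F — same ✓
  (2) q4=F ⇒ q3: vacuous ✓
  (3) q4=F, q3=F — same ✓
  (4) {q2, q4}: 0 true — at most one ✓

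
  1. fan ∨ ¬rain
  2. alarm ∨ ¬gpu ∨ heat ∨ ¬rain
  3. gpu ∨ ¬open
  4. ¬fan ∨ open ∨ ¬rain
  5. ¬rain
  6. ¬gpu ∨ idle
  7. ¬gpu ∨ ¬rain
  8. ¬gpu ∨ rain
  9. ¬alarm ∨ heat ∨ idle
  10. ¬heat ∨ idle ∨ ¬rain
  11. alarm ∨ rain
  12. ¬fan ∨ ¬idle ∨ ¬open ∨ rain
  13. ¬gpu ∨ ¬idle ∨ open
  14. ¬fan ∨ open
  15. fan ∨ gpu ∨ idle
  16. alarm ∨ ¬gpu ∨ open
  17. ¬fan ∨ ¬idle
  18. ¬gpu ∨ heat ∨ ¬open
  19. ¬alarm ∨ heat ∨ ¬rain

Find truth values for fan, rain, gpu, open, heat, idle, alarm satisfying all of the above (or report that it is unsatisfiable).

fan = False, rain = False, gpu = False, open = False, heat = True, idle = True, alarm = True

Unit clause (¬rain) forces rain = False.
In (¬gpu ∨ rain) only ¬gpu is left, so gpu = False.
In (alarm ∨ rain) only alarm is left, so alarm = True.
In (gpu ∨ ¬open) only ¬open is left, so open = False.
In (¬fan ∨ open) only ¬fan is left, so fan = False.
In (fan ∨ gpu ∨ idle) only idle is left, so idle = True.
Set heat = True.
All clauses satisfied.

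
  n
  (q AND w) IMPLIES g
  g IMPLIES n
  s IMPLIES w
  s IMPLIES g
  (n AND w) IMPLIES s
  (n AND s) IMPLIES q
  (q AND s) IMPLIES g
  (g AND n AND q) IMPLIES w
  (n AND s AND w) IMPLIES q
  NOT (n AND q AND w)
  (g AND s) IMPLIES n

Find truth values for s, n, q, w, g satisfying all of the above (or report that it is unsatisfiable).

Unit clause (n) forces n = True.
Try s = True:
  (g OR NOT s) forces g = True.
  (NOT s OR w) forces w = True.
  (NOT n OR NOT q OR NOT w) forces q = False.
  clause (NOT n OR q OR NOT s OR NOT w) is falsified — backtrack.
So s = False.
  then (NOT n OR s OR NOT w) forces w = False.
Set q = False.
Set g = False.
All clauses satisfied.

s: False, n: True, q: False, w: False, g: False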